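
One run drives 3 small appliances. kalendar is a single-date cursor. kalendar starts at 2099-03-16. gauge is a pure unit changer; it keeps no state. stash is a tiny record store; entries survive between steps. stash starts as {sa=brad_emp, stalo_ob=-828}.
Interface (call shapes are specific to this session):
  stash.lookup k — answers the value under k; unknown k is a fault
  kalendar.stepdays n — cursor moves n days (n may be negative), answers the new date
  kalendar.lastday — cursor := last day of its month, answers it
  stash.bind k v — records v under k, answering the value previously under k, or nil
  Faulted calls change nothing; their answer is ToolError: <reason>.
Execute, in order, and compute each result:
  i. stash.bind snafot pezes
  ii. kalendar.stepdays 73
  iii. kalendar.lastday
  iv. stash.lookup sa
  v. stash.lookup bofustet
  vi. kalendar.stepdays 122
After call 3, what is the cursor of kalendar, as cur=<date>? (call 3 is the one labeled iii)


I invoke stash.bind(k='snafot', v='pezes'), which returns nil.
I try kalendar.stepdays(n='73'), yielding 2099-05-28.
Now I run kalendar.lastday(), and get 2099-05-31.
I invoke stash.lookup(k='sa'), — result: brad_emp.
I run stash.lookup(k='bofustet'), → ToolError: no such key bofustet.
I use kalendar.stepdays(n='122'), → 2099-09-30.

Answer: cur=2099-05-31


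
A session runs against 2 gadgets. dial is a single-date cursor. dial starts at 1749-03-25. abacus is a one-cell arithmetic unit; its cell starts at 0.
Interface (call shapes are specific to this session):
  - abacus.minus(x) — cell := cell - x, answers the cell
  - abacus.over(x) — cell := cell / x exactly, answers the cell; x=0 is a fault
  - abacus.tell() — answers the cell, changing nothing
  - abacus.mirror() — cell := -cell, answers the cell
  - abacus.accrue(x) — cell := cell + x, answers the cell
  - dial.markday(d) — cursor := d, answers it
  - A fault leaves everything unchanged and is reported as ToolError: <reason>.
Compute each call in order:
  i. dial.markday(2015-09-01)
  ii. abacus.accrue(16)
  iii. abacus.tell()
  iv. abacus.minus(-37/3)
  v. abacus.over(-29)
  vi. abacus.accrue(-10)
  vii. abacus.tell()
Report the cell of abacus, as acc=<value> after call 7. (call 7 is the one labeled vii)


Answer: acc=-955/87

Derivation:
Then markday with d→2015-09-01, giving 2015-09-01.
I run accrue with x→16, giving 16.
Then tell(), which returns 16.
Using minus with x→-37/3, → 85/3.
I use over with x→-29: -85/87.
Next I call accrue with x→-10, yielding -955/87.
Now I run tell, giving -955/87.


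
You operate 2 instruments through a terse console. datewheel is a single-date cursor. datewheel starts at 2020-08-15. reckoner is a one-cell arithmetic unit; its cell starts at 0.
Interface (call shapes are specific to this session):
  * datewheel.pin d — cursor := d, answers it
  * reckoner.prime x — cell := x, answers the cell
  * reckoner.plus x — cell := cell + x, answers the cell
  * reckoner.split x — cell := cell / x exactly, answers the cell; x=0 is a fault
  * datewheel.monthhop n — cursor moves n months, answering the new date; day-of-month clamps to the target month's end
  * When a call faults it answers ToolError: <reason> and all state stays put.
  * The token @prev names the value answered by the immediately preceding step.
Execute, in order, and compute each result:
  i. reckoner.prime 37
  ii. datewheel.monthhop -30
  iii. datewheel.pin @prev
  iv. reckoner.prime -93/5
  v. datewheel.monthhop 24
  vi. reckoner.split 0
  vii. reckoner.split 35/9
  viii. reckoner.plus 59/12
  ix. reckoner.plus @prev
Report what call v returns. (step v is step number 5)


Answer: 2020-02-15

Derivation:
·→ prime(x='37')
·← 37
·→ monthhop(n='-30')
·← 2018-02-15
·→ pin(d='@prev')
·← 2018-02-15
·→ prime(x='-93/5')
·← -93/5
·→ monthhop(n='24')
·← 2020-02-15
·→ split(x='0')
·← ToolError: division by zero
·→ split(x='35/9')
·← -837/175
·→ plus(x='59/12')
·← 281/2100
·→ plus(x='@prev')
·← 281/1050


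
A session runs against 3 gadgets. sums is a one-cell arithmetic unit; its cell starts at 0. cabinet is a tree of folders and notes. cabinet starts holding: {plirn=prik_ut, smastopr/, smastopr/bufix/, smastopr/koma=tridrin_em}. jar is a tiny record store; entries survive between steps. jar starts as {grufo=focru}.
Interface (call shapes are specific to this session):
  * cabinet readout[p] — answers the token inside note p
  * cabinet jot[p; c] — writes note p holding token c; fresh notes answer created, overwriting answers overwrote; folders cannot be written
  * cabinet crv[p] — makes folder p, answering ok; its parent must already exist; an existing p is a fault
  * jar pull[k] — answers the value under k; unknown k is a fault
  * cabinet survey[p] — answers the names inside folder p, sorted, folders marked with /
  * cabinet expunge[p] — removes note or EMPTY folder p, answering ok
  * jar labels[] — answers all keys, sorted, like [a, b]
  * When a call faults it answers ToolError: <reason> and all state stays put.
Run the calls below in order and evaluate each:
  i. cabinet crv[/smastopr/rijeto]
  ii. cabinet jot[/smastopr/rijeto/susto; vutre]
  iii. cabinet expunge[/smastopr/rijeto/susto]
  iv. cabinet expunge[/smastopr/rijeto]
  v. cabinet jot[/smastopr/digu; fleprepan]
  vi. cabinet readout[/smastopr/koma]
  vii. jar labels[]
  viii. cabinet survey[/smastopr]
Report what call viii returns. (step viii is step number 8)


==> cabinet crv(p='/smastopr/rijeto')
<== ok
==> cabinet jot(p='/smastopr/rijeto/susto', c='vutre')
<== created
==> cabinet expunge(p='/smastopr/rijeto/susto')
<== ok
==> cabinet expunge(p='/smastopr/rijeto')
<== ok
==> cabinet jot(p='/smastopr/digu', c='fleprepan')
<== created
==> cabinet readout(p='/smastopr/koma')
<== tridrin_em
==> jar labels()
<== [grufo]
==> cabinet survey(p='/smastopr')
<== [bufix/, digu, koma]

Answer: [bufix/, digu, koma]


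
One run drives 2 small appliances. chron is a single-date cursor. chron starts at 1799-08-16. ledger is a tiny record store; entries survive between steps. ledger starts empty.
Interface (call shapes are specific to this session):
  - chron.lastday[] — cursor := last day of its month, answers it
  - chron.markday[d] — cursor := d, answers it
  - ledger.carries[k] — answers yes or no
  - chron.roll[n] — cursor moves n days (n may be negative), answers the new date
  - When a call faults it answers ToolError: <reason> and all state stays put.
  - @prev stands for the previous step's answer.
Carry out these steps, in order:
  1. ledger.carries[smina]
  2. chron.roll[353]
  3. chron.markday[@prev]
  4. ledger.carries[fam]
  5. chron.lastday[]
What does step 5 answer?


Answer: 1800-08-31

Derivation:
I invoke carries using k='smina', and get no.
Calling roll using n='353': 1800-08-04.
Then markday using d='@prev', which returns 1800-08-04.
I run carries using k='fam', → no.
I call lastday, and see 1800-08-31.


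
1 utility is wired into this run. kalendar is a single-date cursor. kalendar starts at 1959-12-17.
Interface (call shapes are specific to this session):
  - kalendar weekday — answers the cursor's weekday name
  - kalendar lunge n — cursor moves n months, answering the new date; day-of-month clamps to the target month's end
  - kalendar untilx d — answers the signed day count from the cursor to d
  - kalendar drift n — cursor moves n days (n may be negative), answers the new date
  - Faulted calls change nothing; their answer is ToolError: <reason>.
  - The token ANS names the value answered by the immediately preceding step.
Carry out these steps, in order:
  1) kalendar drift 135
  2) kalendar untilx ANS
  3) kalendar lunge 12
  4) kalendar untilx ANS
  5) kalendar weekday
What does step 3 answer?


Answer: 1961-04-30

Derivation:
-- 1. kalendar drift(n='135') -> 1960-04-30
-- 2. kalendar untilx(d='ANS') -> 0
-- 3. kalendar lunge(n='12') -> 1961-04-30
-- 4. kalendar untilx(d='ANS') -> 0
-- 5. kalendar weekday() -> Sunday


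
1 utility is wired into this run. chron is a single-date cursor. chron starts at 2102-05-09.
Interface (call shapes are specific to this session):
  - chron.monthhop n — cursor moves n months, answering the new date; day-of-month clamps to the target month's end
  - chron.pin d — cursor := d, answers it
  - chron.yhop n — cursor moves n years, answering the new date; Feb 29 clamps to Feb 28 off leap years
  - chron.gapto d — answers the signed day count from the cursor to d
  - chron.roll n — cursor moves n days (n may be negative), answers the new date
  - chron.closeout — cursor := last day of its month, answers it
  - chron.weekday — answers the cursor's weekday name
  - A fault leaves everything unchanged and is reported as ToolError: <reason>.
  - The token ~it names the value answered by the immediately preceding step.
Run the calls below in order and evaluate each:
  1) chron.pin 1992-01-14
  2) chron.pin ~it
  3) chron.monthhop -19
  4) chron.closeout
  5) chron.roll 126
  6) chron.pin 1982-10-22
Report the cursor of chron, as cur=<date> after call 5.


·→ pin(d='1992-01-14')
·← 1992-01-14
·→ pin(d='~it')
·← 1992-01-14
·→ monthhop(n='-19')
·← 1990-06-14
·→ closeout()
·← 1990-06-30
·→ roll(n='126')
·← 1990-11-03
·→ pin(d='1982-10-22')
·← 1982-10-22

Answer: cur=1990-11-03


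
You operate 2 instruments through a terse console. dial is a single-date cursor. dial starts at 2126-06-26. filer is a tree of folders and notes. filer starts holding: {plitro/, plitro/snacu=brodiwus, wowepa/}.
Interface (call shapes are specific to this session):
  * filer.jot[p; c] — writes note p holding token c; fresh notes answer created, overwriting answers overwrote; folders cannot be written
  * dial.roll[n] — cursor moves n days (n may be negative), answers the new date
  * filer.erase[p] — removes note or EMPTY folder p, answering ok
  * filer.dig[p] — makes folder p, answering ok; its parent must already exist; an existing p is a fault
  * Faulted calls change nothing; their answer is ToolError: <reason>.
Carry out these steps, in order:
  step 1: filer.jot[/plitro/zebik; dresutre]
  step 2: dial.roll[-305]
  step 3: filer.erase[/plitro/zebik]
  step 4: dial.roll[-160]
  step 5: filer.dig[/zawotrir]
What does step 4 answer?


Answer: 2125-03-18

Derivation:
-> jot(p: /plitro/zebik, c: dresutre)
<- created
-> roll(n: -305)
<- 2125-08-25
-> erase(p: /plitro/zebik)
<- ok
-> roll(n: -160)
<- 2125-03-18
-> dig(p: /zawotrir)
<- ok


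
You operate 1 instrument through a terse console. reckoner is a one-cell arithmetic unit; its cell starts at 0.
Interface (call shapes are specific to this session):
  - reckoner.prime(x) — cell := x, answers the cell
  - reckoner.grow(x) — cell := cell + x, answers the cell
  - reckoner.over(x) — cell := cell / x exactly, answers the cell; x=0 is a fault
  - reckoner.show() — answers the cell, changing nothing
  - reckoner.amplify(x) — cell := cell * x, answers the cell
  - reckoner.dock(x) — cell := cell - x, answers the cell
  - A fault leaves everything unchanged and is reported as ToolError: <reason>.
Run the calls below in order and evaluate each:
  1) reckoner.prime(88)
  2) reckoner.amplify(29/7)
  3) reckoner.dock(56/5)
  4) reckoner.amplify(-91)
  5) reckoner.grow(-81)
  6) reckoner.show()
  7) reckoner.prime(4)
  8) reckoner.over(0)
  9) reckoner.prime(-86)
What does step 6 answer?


Next I call reckoner.prime(88): 88.
I invoke reckoner.amplify(29/7), and observe 2552/7.
Invoking reckoner.dock(56/5), and observe 12368/35.
I run reckoner.amplify(-91), → -160784/5.
I use reckoner.grow(-81): -161189/5.
Calling reckoner.show, giving -161189/5.
Next I call reckoner.prime(4), yielding 4.
I try reckoner.over(0): ToolError: division by zero.
I call reckoner.prime(-86): -86.

Answer: -161189/5


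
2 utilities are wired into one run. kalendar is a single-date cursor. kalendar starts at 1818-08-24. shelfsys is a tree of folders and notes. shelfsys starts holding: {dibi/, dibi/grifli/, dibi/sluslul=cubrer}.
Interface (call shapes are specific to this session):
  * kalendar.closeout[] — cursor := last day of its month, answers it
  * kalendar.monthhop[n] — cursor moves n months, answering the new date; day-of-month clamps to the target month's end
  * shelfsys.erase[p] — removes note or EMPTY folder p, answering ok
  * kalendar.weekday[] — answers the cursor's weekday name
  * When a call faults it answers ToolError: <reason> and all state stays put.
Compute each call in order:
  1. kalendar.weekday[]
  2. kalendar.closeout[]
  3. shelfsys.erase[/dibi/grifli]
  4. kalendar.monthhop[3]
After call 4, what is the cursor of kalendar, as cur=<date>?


Answer: cur=1818-11-30

Derivation:
>> kalendar.weekday()
<< Monday
>> kalendar.closeout()
<< 1818-08-31
>> shelfsys.erase(p=/dibi/grifli)
<< ok
>> kalendar.monthhop(n=3)
<< 1818-11-30


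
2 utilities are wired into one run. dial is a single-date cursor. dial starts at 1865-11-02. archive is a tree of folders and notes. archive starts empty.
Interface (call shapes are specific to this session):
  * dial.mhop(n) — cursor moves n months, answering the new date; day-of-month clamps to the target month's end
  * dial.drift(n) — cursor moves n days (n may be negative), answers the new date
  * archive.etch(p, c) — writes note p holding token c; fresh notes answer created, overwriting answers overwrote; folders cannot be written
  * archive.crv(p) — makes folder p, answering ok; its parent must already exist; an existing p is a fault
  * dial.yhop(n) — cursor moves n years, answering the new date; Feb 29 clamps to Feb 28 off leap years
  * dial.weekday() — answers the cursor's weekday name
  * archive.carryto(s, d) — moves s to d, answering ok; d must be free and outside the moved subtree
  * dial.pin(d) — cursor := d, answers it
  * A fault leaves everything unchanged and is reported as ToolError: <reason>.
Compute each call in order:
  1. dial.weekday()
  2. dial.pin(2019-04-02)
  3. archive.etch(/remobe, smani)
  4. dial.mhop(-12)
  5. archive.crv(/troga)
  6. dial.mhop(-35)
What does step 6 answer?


Answer: 2015-05-02

Derivation:
Step: weekday[]
Result: Thursday
Step: pin[d: 2019-04-02]
Result: 2019-04-02
Step: etch[p: /remobe; c: smani]
Result: created
Step: mhop[n: -12]
Result: 2018-04-02
Step: crv[p: /troga]
Result: ok
Step: mhop[n: -35]
Result: 2015-05-02


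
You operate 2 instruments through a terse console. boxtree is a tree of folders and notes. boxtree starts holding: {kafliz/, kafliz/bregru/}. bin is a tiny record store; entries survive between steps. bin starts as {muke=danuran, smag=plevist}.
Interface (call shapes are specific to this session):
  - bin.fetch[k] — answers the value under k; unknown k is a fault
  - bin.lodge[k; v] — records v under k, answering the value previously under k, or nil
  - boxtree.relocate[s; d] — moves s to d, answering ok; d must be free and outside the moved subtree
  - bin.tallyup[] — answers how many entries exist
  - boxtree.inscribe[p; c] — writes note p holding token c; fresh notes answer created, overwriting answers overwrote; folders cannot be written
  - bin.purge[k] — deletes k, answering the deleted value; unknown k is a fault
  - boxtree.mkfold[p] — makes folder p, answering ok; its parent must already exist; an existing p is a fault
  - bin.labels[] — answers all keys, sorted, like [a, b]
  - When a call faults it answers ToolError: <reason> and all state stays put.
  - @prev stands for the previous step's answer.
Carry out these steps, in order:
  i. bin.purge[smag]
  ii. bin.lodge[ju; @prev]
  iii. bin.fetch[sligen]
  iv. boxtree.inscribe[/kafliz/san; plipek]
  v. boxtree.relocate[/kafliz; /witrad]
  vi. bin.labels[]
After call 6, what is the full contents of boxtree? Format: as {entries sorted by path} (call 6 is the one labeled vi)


Answer: {witrad/, witrad/bregru/, witrad/san=plipek}

Derivation:
Step: purge[k=smag]
Result: plevist
Step: lodge[k=ju; v=@prev]
Result: nil
Step: fetch[k=sligen]
Result: ToolError: no such key sligen
Step: inscribe[p=/kafliz/san; c=plipek]
Result: created
Step: relocate[s=/kafliz; d=/witrad]
Result: ok
Step: labels[]
Result: [ju, muke]


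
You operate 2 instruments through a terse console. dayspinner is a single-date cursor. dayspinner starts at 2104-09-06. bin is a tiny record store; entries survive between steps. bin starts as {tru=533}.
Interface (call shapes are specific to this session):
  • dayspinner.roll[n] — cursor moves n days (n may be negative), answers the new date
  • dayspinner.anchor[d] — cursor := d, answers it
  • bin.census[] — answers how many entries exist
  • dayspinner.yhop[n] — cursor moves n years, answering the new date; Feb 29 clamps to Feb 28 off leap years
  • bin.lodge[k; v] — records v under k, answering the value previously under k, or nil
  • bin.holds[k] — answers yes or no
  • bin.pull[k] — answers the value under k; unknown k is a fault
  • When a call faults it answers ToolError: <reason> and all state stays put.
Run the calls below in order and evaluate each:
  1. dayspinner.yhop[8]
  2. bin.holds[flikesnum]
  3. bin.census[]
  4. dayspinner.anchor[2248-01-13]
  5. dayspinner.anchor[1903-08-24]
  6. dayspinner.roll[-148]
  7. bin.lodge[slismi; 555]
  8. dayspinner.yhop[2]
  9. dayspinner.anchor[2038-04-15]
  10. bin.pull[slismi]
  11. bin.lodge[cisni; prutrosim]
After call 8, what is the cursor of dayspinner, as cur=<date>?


Answer: cur=1905-03-29

Derivation:
> yhop 8
= 2112-09-06
> holds flikesnum
= no
> census
= 1
> anchor 2248-01-13
= 2248-01-13
> anchor 1903-08-24
= 1903-08-24
> roll -148
= 1903-03-29
> lodge slismi 555
= nil
> yhop 2
= 1905-03-29
> anchor 2038-04-15
= 2038-04-15
> pull slismi
= 555
> lodge cisni prutrosim
= nil


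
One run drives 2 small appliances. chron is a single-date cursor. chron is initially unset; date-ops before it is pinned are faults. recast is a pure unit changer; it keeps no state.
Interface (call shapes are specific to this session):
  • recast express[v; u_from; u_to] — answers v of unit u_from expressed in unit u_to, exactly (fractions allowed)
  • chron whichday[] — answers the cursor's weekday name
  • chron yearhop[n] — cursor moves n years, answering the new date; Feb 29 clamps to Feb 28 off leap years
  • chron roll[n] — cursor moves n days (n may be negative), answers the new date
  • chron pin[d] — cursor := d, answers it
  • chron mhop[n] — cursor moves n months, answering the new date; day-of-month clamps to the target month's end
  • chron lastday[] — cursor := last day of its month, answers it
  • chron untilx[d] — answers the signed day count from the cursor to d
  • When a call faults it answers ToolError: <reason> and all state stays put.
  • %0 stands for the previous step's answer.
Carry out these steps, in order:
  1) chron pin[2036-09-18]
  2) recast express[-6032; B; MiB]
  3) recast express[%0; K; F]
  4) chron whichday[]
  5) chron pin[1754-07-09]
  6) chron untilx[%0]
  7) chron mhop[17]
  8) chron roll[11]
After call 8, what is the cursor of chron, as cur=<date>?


Answer: cur=1755-12-20

Derivation:
// chron pin(2036-09-18) ~> 2036-09-18
// recast express(-6032, B, MiB) ~> -377/65536
// recast express(%0, K, F) ~> -753140293/1638400
// chron whichday() ~> Thursday
// chron pin(1754-07-09) ~> 1754-07-09
// chron untilx(%0) ~> 0
// chron mhop(17) ~> 1755-12-09
// chron roll(11) ~> 1755-12-20


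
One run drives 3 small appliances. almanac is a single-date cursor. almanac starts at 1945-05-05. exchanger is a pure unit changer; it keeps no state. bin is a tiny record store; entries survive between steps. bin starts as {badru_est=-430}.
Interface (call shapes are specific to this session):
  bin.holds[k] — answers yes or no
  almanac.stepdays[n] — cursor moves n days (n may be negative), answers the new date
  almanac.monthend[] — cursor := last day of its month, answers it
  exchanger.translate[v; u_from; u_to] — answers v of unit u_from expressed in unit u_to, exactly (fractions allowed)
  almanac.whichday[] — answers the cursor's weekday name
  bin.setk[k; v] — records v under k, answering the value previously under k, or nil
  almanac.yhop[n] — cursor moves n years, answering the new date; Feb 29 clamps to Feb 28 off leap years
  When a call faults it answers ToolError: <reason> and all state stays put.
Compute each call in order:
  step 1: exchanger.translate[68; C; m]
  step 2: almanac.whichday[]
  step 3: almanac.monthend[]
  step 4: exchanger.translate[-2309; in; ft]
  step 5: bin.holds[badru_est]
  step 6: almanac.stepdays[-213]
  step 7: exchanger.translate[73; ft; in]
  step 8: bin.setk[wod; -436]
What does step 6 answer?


Step: exchanger.translate[v=68; u_from=C; u_to=m]
Result: ToolError: incompatible units
Step: almanac.whichday[]
Result: Saturday
Step: almanac.monthend[]
Result: 1945-05-31
Step: exchanger.translate[v=-2309; u_from=in; u_to=ft]
Result: -2309/12
Step: bin.holds[k=badru_est]
Result: yes
Step: almanac.stepdays[n=-213]
Result: 1944-10-30
Step: exchanger.translate[v=73; u_from=ft; u_to=in]
Result: 876
Step: bin.setk[k=wod; v=-436]
Result: nil

Answer: 1944-10-30


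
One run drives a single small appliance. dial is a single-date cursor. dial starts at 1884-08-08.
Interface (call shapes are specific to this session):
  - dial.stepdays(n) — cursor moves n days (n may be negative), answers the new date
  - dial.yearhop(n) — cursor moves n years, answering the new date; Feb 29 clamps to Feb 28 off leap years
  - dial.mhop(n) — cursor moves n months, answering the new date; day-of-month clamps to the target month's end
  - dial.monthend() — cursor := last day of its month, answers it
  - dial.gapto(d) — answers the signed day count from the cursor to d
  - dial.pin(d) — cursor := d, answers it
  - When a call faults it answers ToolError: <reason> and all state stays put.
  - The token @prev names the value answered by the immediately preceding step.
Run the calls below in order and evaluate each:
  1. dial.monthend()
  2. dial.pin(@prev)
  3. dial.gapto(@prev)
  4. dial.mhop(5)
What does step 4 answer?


Answer: 1885-01-31

Derivation:
;; 1. monthend() -> 1884-08-31
;; 2. pin(@prev) -> 1884-08-31
;; 3. gapto(@prev) -> 0
;; 4. mhop(5) -> 1885-01-31


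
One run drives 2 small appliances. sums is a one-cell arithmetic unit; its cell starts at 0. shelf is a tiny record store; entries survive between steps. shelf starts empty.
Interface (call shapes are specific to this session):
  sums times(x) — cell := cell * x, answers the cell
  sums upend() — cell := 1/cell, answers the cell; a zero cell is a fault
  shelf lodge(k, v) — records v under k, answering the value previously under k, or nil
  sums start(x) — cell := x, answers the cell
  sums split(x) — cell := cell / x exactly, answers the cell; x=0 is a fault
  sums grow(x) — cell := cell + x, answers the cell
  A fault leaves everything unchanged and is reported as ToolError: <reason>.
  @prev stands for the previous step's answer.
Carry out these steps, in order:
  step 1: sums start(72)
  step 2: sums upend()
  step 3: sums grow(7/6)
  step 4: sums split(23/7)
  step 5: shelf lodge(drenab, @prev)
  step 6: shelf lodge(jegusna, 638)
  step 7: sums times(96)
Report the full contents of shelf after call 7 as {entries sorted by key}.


→ sums start(x→72)
← 72
→ sums upend()
← 1/72
→ sums grow(x→7/6)
← 85/72
→ sums split(x→23/7)
← 595/1656
→ shelf lodge(k→drenab, v→@prev)
← nil
→ shelf lodge(k→jegusna, v→638)
← nil
→ sums times(x→96)
← 2380/69

Answer: {drenab=595/1656, jegusna=638}


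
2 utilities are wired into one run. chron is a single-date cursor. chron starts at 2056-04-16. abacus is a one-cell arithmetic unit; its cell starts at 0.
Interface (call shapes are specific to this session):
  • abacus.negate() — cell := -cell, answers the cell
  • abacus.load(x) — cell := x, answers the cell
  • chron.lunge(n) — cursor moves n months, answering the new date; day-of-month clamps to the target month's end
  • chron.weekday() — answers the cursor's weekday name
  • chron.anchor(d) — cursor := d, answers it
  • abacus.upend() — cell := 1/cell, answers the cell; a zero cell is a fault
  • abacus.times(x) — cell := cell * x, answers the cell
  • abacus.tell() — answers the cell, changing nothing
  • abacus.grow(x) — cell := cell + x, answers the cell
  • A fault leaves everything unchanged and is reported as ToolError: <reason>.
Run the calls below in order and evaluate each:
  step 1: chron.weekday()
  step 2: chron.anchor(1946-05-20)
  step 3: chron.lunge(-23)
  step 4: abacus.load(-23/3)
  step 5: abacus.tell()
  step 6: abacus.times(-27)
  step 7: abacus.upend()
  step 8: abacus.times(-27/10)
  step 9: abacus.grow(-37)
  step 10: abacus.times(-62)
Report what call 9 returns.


Answer: -8513/230

Derivation:
> weekday
= Sunday
> anchor 1946-05-20
= 1946-05-20
> lunge -23
= 1944-06-20
> load -23/3
= -23/3
> tell
= -23/3
> times -27
= 207
> upend
= 1/207
> times -27/10
= -3/230
> grow -37
= -8513/230
> times -62
= 263903/115


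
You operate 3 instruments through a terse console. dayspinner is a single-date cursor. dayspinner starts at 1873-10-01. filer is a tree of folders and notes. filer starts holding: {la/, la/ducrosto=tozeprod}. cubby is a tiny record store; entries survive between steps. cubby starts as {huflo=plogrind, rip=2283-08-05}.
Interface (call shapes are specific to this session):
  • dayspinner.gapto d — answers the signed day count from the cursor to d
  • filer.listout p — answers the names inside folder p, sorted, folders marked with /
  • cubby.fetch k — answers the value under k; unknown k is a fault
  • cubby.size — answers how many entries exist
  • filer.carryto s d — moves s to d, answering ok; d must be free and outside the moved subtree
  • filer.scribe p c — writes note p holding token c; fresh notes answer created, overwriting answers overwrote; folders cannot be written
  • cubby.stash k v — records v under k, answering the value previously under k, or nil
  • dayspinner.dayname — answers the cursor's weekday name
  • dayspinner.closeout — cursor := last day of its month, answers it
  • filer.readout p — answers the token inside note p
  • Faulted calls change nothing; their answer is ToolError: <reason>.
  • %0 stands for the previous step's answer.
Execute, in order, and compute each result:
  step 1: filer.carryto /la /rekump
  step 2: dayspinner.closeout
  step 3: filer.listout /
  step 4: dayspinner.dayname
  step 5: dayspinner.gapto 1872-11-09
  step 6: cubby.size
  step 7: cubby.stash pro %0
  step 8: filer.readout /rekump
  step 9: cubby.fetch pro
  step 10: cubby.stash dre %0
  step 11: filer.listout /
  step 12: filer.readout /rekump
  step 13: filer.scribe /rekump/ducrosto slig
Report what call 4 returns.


Act: filer.carryto[/la; /rekump]
Obs: ok
Act: dayspinner.closeout[]
Obs: 1873-10-31
Act: filer.listout[/]
Obs: [rekump/]
Act: dayspinner.dayname[]
Obs: Friday
Act: dayspinner.gapto[1872-11-09]
Obs: -356
Act: cubby.size[]
Obs: 2
Act: cubby.stash[pro; %0]
Obs: nil
Act: filer.readout[/rekump]
Obs: ToolError: is a directory
Act: cubby.fetch[pro]
Obs: 2
Act: cubby.stash[dre; %0]
Obs: nil
Act: filer.listout[/]
Obs: [rekump/]
Act: filer.readout[/rekump]
Obs: ToolError: is a directory
Act: filer.scribe[/rekump/ducrosto; slig]
Obs: overwrote

Answer: Friday


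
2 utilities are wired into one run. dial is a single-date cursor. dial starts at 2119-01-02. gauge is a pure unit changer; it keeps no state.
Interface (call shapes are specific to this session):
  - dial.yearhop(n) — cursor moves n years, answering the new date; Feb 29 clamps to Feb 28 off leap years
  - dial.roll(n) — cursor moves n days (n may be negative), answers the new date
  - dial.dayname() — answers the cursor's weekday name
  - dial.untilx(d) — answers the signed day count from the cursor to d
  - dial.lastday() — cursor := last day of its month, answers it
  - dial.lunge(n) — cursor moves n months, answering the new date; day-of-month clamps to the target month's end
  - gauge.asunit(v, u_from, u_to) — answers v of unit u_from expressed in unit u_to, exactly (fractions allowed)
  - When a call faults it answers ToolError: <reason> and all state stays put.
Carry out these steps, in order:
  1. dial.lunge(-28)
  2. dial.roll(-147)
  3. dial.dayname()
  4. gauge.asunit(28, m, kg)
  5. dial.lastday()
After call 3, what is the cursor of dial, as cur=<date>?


>>> dial.lunge n=-28
= 2116-09-02
>>> dial.roll n=-147
= 2116-04-08
>>> dial.dayname
= Wednesday
>>> gauge.asunit v=28 u_from=m u_to=kg
= ToolError: incompatible units
>>> dial.lastday
= 2116-04-30

Answer: cur=2116-04-08


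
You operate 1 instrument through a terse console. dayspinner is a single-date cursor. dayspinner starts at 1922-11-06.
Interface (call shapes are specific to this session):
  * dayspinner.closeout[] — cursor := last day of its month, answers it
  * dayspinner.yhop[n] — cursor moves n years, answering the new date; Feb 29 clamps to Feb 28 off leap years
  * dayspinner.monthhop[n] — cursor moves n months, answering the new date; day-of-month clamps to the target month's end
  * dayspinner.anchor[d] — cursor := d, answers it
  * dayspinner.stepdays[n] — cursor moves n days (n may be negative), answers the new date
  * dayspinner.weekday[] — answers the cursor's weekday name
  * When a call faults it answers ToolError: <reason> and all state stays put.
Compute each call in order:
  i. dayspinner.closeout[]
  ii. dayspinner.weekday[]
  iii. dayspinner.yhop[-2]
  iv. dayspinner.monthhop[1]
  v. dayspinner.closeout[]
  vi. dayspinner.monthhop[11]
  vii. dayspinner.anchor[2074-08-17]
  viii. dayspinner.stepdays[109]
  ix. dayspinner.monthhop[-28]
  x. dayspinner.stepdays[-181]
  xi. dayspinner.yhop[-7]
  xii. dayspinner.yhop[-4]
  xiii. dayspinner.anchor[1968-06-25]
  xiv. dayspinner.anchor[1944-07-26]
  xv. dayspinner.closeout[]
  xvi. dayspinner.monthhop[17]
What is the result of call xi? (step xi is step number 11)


Answer: 2065-02-05

Derivation:
Act: dayspinner.closeout[]
Obs: 1922-11-30
Act: dayspinner.weekday[]
Obs: Thursday
Act: dayspinner.yhop[n=-2]
Obs: 1920-11-30
Act: dayspinner.monthhop[n=1]
Obs: 1920-12-30
Act: dayspinner.closeout[]
Obs: 1920-12-31
Act: dayspinner.monthhop[n=11]
Obs: 1921-11-30
Act: dayspinner.anchor[d=2074-08-17]
Obs: 2074-08-17
Act: dayspinner.stepdays[n=109]
Obs: 2074-12-04
Act: dayspinner.monthhop[n=-28]
Obs: 2072-08-04
Act: dayspinner.stepdays[n=-181]
Obs: 2072-02-05
Act: dayspinner.yhop[n=-7]
Obs: 2065-02-05
Act: dayspinner.yhop[n=-4]
Obs: 2061-02-05
Act: dayspinner.anchor[d=1968-06-25]
Obs: 1968-06-25
Act: dayspinner.anchor[d=1944-07-26]
Obs: 1944-07-26
Act: dayspinner.closeout[]
Obs: 1944-07-31
Act: dayspinner.monthhop[n=17]
Obs: 1945-12-31


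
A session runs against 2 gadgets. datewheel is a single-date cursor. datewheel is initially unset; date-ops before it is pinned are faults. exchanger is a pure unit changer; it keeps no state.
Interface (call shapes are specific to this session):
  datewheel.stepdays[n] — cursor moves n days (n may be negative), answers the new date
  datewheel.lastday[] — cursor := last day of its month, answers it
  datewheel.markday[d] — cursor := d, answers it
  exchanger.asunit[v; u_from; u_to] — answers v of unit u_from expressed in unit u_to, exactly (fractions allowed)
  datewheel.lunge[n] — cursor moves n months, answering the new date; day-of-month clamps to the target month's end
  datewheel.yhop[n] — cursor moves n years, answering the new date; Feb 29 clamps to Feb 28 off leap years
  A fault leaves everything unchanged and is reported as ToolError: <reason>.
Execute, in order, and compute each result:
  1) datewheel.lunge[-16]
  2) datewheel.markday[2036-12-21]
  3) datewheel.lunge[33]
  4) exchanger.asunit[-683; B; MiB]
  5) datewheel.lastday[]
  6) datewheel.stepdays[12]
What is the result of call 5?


Answer: 2039-09-30

Derivation:
I run datewheel.lunge with n=-16: ToolError: no date set.
Then datewheel.markday with d=2036-12-21, giving 2036-12-21.
Then datewheel.lunge with n=33: 2039-09-21.
I use exchanger.asunit with v=-683, u_from=B, u_to=MiB, and see -683/1048576.
I run datewheel.lastday(), and see 2039-09-30.
Calling datewheel.stepdays with n=12, and observe 2039-10-12.


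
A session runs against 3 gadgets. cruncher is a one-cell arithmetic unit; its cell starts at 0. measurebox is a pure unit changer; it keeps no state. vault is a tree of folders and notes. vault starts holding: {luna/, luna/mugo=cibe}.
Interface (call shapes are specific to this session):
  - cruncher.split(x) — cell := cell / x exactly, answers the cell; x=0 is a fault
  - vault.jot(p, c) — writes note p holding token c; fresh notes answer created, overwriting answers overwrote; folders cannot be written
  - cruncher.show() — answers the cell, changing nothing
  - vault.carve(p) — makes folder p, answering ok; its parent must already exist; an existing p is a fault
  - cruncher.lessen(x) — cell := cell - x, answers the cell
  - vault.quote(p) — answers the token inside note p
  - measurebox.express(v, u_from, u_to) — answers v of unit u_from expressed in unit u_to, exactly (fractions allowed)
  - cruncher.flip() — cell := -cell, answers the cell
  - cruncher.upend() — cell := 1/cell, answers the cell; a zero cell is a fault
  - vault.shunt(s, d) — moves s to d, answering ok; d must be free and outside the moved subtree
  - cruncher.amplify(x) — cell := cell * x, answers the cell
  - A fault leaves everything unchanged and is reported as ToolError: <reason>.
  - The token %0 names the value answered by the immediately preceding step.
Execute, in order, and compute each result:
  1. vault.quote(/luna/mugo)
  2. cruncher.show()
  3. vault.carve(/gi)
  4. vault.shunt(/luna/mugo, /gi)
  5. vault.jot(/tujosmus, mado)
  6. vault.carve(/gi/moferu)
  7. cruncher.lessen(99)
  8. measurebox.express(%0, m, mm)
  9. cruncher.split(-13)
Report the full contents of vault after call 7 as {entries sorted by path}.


;; 1. quote(/luna/mugo) => cibe
;; 2. show() => 0
;; 3. carve(/gi) => ok
;; 4. shunt(/luna/mugo, /gi) => ToolError: exists
;; 5. jot(/tujosmus, mado) => created
;; 6. carve(/gi/moferu) => ok
;; 7. lessen(99) => -99
;; 8. express(%0, m, mm) => -99000
;; 9. split(-13) => 99/13

Answer: {gi/, gi/moferu/, luna/, luna/mugo=cibe, tujosmus=mado}


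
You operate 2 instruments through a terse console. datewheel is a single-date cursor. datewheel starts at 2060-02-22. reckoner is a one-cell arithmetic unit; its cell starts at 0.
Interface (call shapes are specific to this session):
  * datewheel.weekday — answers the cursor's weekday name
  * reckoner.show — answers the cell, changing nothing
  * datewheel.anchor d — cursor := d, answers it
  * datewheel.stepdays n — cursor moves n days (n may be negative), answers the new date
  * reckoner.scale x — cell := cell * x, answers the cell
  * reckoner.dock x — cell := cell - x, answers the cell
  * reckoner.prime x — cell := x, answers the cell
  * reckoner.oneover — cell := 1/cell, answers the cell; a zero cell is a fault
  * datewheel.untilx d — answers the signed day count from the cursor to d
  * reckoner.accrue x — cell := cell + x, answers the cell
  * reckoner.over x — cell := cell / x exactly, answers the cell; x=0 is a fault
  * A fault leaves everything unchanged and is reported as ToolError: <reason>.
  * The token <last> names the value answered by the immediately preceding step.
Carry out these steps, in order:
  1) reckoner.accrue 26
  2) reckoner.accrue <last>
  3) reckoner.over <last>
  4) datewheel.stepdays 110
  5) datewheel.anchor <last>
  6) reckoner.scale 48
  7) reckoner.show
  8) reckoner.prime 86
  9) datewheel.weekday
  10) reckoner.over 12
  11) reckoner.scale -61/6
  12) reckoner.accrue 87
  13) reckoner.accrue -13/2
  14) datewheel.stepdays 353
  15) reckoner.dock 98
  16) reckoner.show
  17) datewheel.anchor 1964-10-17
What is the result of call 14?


I use accrue passing x: 26, and see 26.
I run accrue passing x: <last>, and see 52.
Now I run over passing x: <last>, yielding 1.
I invoke stepdays passing n: 110, and see 2060-06-11.
I call anchor passing d: <last>, giving 2060-06-11.
I run scale passing x: 48, → 48.
Invoking show(), which returns 48.
I call prime passing x: 86, giving 86.
Using weekday, giving Friday.
Next I call over passing x: 12, and see 43/6.
Using scale passing x: -61/6: -2623/36.
I invoke accrue passing x: 87, → 509/36.
Now I run accrue passing x: -13/2: 275/36.
I invoke stepdays passing n: 353, — result: 2061-05-30.
Using dock passing x: 98, and get -3253/36.
I try show(), giving -3253/36.
I use anchor passing d: 1964-10-17, and see 1964-10-17.

Answer: 2061-05-30


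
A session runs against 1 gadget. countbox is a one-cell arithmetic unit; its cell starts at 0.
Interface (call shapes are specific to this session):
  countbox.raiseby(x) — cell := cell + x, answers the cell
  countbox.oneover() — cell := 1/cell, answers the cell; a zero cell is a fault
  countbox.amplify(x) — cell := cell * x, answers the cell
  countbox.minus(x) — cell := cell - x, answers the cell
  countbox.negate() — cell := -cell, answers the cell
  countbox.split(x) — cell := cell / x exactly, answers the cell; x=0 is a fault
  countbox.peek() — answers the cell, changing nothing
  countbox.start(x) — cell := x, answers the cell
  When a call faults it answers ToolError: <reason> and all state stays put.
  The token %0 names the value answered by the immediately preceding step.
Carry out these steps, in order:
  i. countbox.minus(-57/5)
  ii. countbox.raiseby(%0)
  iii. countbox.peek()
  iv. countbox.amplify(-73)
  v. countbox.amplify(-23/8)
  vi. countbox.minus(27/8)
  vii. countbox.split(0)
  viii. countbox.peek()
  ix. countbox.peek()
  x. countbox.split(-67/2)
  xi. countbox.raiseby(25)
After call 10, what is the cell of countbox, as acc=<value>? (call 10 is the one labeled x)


I run countbox.minus(x='-57/5'), — result: 57/5.
I use countbox.raiseby(x='%0'), and see 114/5.
Then countbox.peek(): 114/5.
Next I call countbox.amplify(x='-73'), yielding -8322/5.
Using countbox.amplify(x='-23/8'), which returns 95703/20.
I invoke countbox.minus(x='27/8'), and get 191271/40.
Invoking countbox.split(x='0'), which returns ToolError: division by zero.
Using countbox.peek, and get 191271/40.
I invoke countbox.peek(): 191271/40.
Next I call countbox.split(x='-67/2'), giving -191271/1340.
Using countbox.raiseby(x='25'), — result: -157771/1340.

Answer: acc=-191271/1340


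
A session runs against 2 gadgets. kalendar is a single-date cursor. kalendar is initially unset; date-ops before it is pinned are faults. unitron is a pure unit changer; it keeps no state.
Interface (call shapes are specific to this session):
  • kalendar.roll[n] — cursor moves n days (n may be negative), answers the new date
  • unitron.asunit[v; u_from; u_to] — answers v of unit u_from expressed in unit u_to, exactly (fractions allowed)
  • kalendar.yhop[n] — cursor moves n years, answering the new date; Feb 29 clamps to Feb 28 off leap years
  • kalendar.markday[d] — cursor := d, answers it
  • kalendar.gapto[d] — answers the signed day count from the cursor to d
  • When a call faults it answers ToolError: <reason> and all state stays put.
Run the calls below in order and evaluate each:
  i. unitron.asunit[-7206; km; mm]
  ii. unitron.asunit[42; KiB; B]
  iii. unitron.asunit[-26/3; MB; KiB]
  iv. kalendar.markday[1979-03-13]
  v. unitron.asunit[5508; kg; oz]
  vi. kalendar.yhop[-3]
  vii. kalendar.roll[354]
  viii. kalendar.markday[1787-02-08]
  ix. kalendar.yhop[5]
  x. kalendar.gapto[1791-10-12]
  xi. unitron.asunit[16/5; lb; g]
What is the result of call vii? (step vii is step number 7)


Step: asunit[v=-7206; u_from=km; u_to=mm]
Result: -7206000000
Step: asunit[v=42; u_from=KiB; u_to=B]
Result: 43008
Step: asunit[v=-26/3; u_from=MB; u_to=KiB]
Result: -203125/24
Step: markday[d=1979-03-13]
Result: 1979-03-13
Step: asunit[v=5508; u_from=kg; u_to=oz]
Result: 8812800000000/45359237
Step: yhop[n=-3]
Result: 1976-03-13
Step: roll[n=354]
Result: 1977-03-02
Step: markday[d=1787-02-08]
Result: 1787-02-08
Step: yhop[n=5]
Result: 1792-02-08
Step: gapto[d=1791-10-12]
Result: -119
Step: asunit[v=16/5; u_from=lb; u_to=g]
Result: 45359237/31250

Answer: 1977-03-02
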